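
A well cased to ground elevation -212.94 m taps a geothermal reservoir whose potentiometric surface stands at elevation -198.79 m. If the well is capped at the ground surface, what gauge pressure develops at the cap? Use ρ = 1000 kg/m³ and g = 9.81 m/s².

Head above the cap: Δh = -198.79 − (-212.94) = 14.15 m.
P = ρgΔh = 1000 × 9.81 × 14.15 = 138812 Pa ≈ 139 kPa.

P ≈ 139 kPa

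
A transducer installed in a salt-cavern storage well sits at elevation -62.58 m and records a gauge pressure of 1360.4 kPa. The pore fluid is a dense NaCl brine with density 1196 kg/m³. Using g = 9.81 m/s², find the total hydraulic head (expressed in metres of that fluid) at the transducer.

ψ = P/(ρg) = 1360.4×1000 / (1196 × 9.81) = 115.95 m.
h = z + ψ = -62.58 + 115.95 = 53.37 m.

h ≈ 53.37 m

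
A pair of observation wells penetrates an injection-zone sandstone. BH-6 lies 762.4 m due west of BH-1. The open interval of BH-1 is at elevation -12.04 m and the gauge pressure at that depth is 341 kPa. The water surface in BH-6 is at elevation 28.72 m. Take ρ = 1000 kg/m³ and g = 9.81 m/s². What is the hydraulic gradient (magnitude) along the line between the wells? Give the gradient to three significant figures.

i ≈ 0.00787

Pressure head at BH-1: ψ = P/(ρg) = 341×1000 / (1000 × 9.81) = 34.76 m.
Total head at BH-1: h = z + ψ = -12.04 + 34.76 = 22.72 m.
Total head at BH-6: h = 28.72 m (water level in the piezometer is the total head).
Head difference: h(BH-1) − h(BH-6) = 22.72 − 28.72 = -6.00 m.
Hydraulic gradient: i = |Δh| / L = 6.00 / 762.4 = 0.00787.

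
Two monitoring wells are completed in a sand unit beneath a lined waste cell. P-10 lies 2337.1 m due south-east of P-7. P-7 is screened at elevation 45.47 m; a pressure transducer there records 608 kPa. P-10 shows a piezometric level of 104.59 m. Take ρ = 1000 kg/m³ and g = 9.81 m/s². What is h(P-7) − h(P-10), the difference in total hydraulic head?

Pressure head at P-7: ψ = P/(ρg) = 608×1000 / (1000 × 9.81) = 61.98 m.
Total head at P-7: h = z + ψ = 45.47 + 61.98 = 107.45 m.
Total head at P-10: h = 104.59 m (water level in the piezometer is the total head).
Head difference: h(P-7) − h(P-10) = 107.45 − 104.59 = 2.86 m.

Δh ≈ 2.86 m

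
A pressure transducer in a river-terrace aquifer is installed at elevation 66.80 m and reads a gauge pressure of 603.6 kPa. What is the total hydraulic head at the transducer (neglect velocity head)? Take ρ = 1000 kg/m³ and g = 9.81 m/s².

h ≈ 128.33 m

ψ = P/(ρg) = 603.6×1000 / (1000 × 9.81) = 61.53 m.
h = z + ψ = 66.80 + 61.53 = 128.33 m.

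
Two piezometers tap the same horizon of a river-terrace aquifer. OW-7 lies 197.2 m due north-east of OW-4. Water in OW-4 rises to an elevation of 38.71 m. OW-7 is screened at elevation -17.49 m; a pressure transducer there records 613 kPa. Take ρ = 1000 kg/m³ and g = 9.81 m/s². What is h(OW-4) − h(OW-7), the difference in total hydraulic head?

Total head at OW-4: h = 38.71 m (water level in the piezometer is the total head).
Pressure head at OW-7: ψ = P/(ρg) = 613×1000 / (1000 × 9.81) = 62.49 m.
Total head at OW-7: h = z + ψ = -17.49 + 62.49 = 45.00 m.
Head difference: h(OW-4) − h(OW-7) = 38.71 − 45.00 = -6.29 m.

Δh ≈ -6.29 m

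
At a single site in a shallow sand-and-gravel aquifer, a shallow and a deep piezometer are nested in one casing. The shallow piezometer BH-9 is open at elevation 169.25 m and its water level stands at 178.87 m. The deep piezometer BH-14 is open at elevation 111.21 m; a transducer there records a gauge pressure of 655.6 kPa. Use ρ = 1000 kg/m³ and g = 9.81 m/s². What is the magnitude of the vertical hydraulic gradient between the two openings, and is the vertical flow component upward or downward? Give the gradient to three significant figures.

|i_v| ≈ 0.0143; vertical flow is downward

Total head at BH-9: h = 178.87 m (water level in the standpipe).
Pressure head at BH-14: ψ = P/(ρg) = 655.6×1000 / (1000 × 9.81) = 66.83 m.
Total head at BH-14: h = z + ψ = 111.21 + 66.83 = 178.04 m.
Δh = h(BH-9) − h(BH-14) = 178.87 − 178.04 = 0.83 m.
Vertical separation Δz = 169.25 − 111.21 = 58.04 m.
|i_v| = |Δh| / Δz = 0.83 / 58.04 = 0.0143.
Head is higher in the shallow piezometer, so vertical flow is downward (recharge condition).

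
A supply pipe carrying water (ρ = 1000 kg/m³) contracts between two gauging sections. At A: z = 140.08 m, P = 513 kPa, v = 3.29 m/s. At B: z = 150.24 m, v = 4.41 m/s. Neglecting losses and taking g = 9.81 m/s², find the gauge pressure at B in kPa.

P₂ ≈ 409 kPa

Pressure head at A: ψ₁ = P₁/(ρg) = 513×1000 / (1000 × 9.81) = 52.29 m.
Velocity heads: v₁²/2g = 3.29²/19.62 = 0.552 m; v₂²/2g = 4.41²/19.62 = 0.991 m.
Total head H = z₁ + ψ₁ + v₁²/2g = 140.08 + 52.29 + 0.552 = 192.92 m.
ψ₂ = H − z₂ − v₂²/2g = 192.92 − 150.24 − 0.991 = 41.69 m.
P₂ = ρgψ₂ = 1000 × 9.81 × 41.69 ≈ 409 kPa.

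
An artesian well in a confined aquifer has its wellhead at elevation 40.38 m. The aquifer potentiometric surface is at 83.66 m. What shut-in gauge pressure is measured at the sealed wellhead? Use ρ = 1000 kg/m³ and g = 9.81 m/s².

Head above the cap: Δh = 83.66 − 40.38 = 43.28 m.
P = ρgΔh = 1000 × 9.81 × 43.28 = 424577 Pa ≈ 425 kPa.

P ≈ 425 kPa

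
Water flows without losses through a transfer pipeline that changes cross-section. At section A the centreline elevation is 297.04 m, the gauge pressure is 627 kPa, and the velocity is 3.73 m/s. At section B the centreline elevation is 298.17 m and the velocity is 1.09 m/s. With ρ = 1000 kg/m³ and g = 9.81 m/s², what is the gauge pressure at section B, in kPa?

P₂ ≈ 622 kPa

Pressure head at A: ψ₁ = P₁/(ρg) = 627×1000 / (1000 × 9.81) = 63.91 m.
Velocity heads: v₁²/2g = 3.73²/19.62 = 0.709 m; v₂²/2g = 1.09²/19.62 = 0.061 m.
Total head H = z₁ + ψ₁ + v₁²/2g = 297.04 + 63.91 + 0.709 = 361.66 m.
ψ₂ = H − z₂ − v₂²/2g = 361.66 − 298.17 − 0.061 = 63.43 m.
P₂ = ρgψ₂ = 1000 × 9.81 × 63.43 ≈ 622 kPa.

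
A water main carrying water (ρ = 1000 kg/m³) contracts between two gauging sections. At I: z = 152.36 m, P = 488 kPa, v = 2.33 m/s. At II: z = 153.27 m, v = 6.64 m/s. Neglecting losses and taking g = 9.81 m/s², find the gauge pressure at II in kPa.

Pressure head at I: ψ₁ = P₁/(ρg) = 488×1000 / (1000 × 9.81) = 49.75 m.
Velocity heads: v₁²/2g = 2.33²/19.62 = 0.277 m; v₂²/2g = 6.64²/19.62 = 2.247 m.
Total head H = z₁ + ψ₁ + v₁²/2g = 152.36 + 49.75 + 0.277 = 202.39 m.
ψ₂ = H − z₂ − v₂²/2g = 202.39 − 153.27 − 2.247 = 46.87 m.
P₂ = ρgψ₂ = 1000 × 9.81 × 46.87 ≈ 460 kPa.

P₂ ≈ 460 kPa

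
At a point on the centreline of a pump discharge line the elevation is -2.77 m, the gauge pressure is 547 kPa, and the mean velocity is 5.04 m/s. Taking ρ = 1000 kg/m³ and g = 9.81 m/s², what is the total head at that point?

h ≈ 54.28 m

Pressure head ψ = P/(ρg) = 547×1000 / (1000 × 9.81) = 55.76 m.
Velocity head = v²/(2g) = 5.04² / (2 × 9.81) = 1.295 m.
h = z + ψ + v²/(2g) = -2.77 + 55.76 + 1.295 = 54.28 m.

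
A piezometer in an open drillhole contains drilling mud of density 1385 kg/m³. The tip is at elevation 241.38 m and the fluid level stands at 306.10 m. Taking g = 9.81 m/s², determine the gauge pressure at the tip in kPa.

P ≈ 879 kPa

Pressure head ψ = h − z = 306.10 − 241.38 = 64.72 m.
P = ρgψ = 1385 × 9.81 × 64.72 = 879341 Pa ≈ 879 kPa.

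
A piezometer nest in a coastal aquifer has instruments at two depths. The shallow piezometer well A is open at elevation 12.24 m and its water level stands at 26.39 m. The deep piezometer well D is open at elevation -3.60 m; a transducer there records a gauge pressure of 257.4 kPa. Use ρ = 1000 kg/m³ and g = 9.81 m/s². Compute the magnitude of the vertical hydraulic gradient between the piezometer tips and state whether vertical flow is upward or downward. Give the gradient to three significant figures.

Total head at well A: h = 26.39 m (water level in the standpipe).
Pressure head at well D: ψ = P/(ρg) = 257.4×1000 / (1000 × 9.81) = 26.24 m.
Total head at well D: h = z + ψ = -3.60 + 26.24 = 22.64 m.
Δh = h(well A) − h(well D) = 26.39 − 22.64 = 3.75 m.
Vertical separation Δz = 12.24 − (-3.60) = 15.84 m.
|i_v| = |Δh| / Δz = 3.75 / 15.84 = 0.237.
Head is higher in the shallow piezometer, so vertical flow is downward (recharge condition).

|i_v| ≈ 0.237; vertical flow is downward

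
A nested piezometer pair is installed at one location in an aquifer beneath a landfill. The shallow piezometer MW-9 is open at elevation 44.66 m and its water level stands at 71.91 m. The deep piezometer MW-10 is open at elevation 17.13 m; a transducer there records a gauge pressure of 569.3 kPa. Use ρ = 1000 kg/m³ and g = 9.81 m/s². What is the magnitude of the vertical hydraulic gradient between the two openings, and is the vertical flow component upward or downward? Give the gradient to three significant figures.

Total head at MW-9: h = 71.91 m (water level in the standpipe).
Pressure head at MW-10: ψ = P/(ρg) = 569.3×1000 / (1000 × 9.81) = 58.03 m.
Total head at MW-10: h = z + ψ = 17.13 + 58.03 = 75.16 m.
Δh = h(MW-9) − h(MW-10) = 71.91 − 75.16 = -3.25 m.
Vertical separation Δz = 44.66 − 17.13 = 27.53 m.
|i_v| = |Δh| / Δz = 3.25 / 27.53 = 0.118.
Head is higher in the deep piezometer, so vertical flow is upward (discharge condition).

|i_v| ≈ 0.118; vertical flow is upward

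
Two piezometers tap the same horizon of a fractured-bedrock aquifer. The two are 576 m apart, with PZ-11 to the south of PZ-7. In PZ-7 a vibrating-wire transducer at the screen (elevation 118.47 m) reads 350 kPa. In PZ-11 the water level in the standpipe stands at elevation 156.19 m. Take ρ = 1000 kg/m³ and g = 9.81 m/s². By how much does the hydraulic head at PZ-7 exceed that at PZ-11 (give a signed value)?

Δh ≈ -2.04 m

Pressure head at PZ-7: ψ = P/(ρg) = 350×1000 / (1000 × 9.81) = 35.68 m.
Total head at PZ-7: h = z + ψ = 118.47 + 35.68 = 154.15 m.
Total head at PZ-11: h = 156.19 m (water level in the piezometer is the total head).
Head difference: h(PZ-7) − h(PZ-11) = 154.15 − 156.19 = -2.04 m.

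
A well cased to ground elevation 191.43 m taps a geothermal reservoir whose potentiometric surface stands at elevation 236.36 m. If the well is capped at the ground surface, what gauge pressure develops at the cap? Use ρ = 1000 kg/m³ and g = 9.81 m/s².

P ≈ 441 kPa

Head above the cap: Δh = 236.36 − 191.43 = 44.93 m.
P = ρgΔh = 1000 × 9.81 × 44.93 = 440763 Pa ≈ 441 kPa.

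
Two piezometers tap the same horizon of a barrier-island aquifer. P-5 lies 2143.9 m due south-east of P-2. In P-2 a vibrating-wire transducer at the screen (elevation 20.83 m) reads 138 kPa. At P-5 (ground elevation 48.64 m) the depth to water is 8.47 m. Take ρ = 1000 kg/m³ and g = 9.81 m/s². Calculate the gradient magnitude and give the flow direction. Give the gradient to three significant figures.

Pressure head at P-2: ψ = P/(ρg) = 138×1000 / (1000 × 9.81) = 14.07 m.
Total head at P-2: h = z + ψ = 20.83 + 14.07 = 34.90 m.
Total head at P-5: h = 48.64 − 8.47 = 40.17 m.
Head difference: h(P-2) − h(P-5) = 34.90 − 40.17 = -5.27 m.
Hydraulic gradient: i = |Δh| / L = 5.27 / 2143.9 = 0.00246.
Flow is from higher to lower head: from P-5 toward P-2, i.e. toward the north-west.

i ≈ 0.00246; groundwater flows toward the north-west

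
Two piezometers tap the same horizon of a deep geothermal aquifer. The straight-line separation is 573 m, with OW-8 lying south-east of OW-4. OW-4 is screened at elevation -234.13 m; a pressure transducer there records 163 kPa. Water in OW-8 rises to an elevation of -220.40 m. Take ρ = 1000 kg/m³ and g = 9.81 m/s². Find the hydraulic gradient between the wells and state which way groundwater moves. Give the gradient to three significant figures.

Pressure head at OW-4: ψ = P/(ρg) = 163×1000 / (1000 × 9.81) = 16.62 m.
Total head at OW-4: h = z + ψ = -234.13 + 16.62 = -217.51 m.
Total head at OW-8: h = -220.40 m (water level in the piezometer is the total head).
Head difference: h(OW-4) − h(OW-8) = -217.51 − (-220.40) = 2.89 m.
Hydraulic gradient: i = |Δh| / L = 2.89 / 573 = 0.00504.
Flow is from higher to lower head: from OW-4 toward OW-8, i.e. toward the south-east.

i ≈ 0.00504; groundwater flows toward the south-east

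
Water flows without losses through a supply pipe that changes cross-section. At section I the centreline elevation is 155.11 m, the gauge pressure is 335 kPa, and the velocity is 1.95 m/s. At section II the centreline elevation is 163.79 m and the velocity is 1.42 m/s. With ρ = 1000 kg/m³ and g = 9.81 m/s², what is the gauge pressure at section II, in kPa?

Pressure head at I: ψ₁ = P₁/(ρg) = 335×1000 / (1000 × 9.81) = 34.15 m.
Velocity heads: v₁²/2g = 1.95²/19.62 = 0.194 m; v₂²/2g = 1.42²/19.62 = 0.103 m.
Total head H = z₁ + ψ₁ + v₁²/2g = 155.11 + 34.15 + 0.194 = 189.45 m.
ψ₂ = H − z₂ − v₂²/2g = 189.45 − 163.79 − 0.103 = 25.56 m.
P₂ = ρgψ₂ = 1000 × 9.81 × 25.56 ≈ 251 kPa.

P₂ ≈ 251 kPa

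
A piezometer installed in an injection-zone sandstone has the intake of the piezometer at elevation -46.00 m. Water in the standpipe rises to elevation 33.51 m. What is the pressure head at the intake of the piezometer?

ψ ≈ 79.51 m

Total head h = 33.51 m (the water-surface elevation in the piezometer).
Pressure head ψ = h − z = 33.51 − (-46.00) = 79.51 m.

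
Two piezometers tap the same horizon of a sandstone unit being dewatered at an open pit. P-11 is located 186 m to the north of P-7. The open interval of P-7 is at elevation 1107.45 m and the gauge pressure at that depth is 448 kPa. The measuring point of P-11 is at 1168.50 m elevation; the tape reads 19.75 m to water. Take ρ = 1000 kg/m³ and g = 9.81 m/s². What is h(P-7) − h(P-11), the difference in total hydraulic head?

Δh ≈ 4.37 m

Pressure head at P-7: ψ = P/(ρg) = 448×1000 / (1000 × 9.81) = 45.67 m.
Total head at P-7: h = z + ψ = 1107.45 + 45.67 = 1153.12 m.
Total head at P-11: h = 1168.50 − 19.75 = 1148.75 m.
Head difference: h(P-7) − h(P-11) = 1153.12 − 1148.75 = 4.37 m.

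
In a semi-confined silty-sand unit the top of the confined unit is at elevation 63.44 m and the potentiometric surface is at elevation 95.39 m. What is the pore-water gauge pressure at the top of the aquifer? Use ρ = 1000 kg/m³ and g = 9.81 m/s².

Pressure head at the aquifer top: ψ = h − z = 95.39 − 63.44 = 31.95 m.
P = ρgψ = 1000 × 9.81 × 31.95 = 313430 Pa ≈ 313 kPa.

P ≈ 313 kPa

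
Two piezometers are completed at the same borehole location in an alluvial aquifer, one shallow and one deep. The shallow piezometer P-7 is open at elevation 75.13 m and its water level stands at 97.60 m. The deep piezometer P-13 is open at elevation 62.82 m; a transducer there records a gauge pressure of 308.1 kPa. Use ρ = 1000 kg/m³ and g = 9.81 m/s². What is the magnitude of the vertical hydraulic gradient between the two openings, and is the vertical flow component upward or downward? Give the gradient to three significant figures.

Total head at P-7: h = 97.60 m (water level in the standpipe).
Pressure head at P-13: ψ = P/(ρg) = 308.1×1000 / (1000 × 9.81) = 31.41 m.
Total head at P-13: h = z + ψ = 62.82 + 31.41 = 94.23 m.
Δh = h(P-7) − h(P-13) = 97.60 − 94.23 = 3.37 m.
Vertical separation Δz = 75.13 − 62.82 = 12.31 m.
|i_v| = |Δh| / Δz = 3.37 / 12.31 = 0.274.
Head is higher in the shallow piezometer, so vertical flow is downward (recharge condition).

|i_v| ≈ 0.274; vertical flow is downward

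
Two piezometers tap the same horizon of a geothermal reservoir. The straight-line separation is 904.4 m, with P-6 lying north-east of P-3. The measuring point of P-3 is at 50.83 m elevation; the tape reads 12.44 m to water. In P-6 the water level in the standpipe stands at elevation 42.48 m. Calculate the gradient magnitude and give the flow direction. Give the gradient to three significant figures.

Total head at P-3: h = 50.83 − 12.44 = 38.39 m.
Total head at P-6: h = 42.48 m (water level in the piezometer is the total head).
Head difference: h(P-3) − h(P-6) = 38.39 − 42.48 = -4.09 m.
Hydraulic gradient: i = |Δh| / L = 4.09 / 904.4 = 0.00452.
Flow is from higher to lower head: from P-6 toward P-3, i.e. toward the south-west.

i ≈ 0.00452; groundwater flows toward the south-west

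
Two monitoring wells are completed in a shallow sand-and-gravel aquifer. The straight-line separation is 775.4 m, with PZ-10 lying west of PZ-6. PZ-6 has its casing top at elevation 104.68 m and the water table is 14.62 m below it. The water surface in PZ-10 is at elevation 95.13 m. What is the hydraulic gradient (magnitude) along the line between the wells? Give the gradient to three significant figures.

Total head at PZ-6: h = 104.68 − 14.62 = 90.06 m.
Total head at PZ-10: h = 95.13 m (water level in the piezometer is the total head).
Head difference: h(PZ-6) − h(PZ-10) = 90.06 − 95.13 = -5.07 m.
Hydraulic gradient: i = |Δh| / L = 5.07 / 775.4 = 0.00654.

i ≈ 0.00654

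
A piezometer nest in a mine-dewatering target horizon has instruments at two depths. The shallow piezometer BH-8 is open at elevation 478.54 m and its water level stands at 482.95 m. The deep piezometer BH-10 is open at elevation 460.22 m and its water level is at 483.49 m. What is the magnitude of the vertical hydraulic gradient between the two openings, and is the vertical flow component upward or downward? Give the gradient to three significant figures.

Total head at BH-8: h = 482.95 m (water level in the standpipe).
Total head at BH-10: h = 483.49 m.
Δh = h(BH-8) − h(BH-10) = 482.95 − 483.49 = -0.54 m.
Vertical separation Δz = 478.54 − 460.22 = 18.32 m.
|i_v| = |Δh| / Δz = 0.54 / 18.32 = 0.0295.
Head is higher in the deep piezometer, so vertical flow is upward (discharge condition).

|i_v| ≈ 0.0295; vertical flow is upward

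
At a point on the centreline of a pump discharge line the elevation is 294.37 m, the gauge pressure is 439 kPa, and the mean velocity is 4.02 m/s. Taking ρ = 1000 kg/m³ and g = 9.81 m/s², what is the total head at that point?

Pressure head ψ = P/(ρg) = 439×1000 / (1000 × 9.81) = 44.75 m.
Velocity head = v²/(2g) = 4.02² / (2 × 9.81) = 0.824 m.
h = z + ψ + v²/(2g) = 294.37 + 44.75 + 0.824 = 339.94 m.

h ≈ 339.94 m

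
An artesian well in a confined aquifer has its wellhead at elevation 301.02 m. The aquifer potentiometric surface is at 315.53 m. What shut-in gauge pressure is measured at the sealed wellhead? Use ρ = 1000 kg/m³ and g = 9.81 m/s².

Head above the cap: Δh = 315.53 − 301.02 = 14.51 m.
P = ρgΔh = 1000 × 9.81 × 14.51 = 142343 Pa ≈ 142 kPa.

P ≈ 142 kPa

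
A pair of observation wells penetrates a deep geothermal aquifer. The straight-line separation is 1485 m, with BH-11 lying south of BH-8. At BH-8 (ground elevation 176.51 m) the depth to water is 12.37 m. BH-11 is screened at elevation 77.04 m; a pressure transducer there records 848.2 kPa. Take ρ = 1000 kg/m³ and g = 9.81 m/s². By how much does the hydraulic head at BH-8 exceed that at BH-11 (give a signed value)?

Total head at BH-8: h = 176.51 − 12.37 = 164.14 m.
Pressure head at BH-11: ψ = P/(ρg) = 848.2×1000 / (1000 × 9.81) = 86.46 m.
Total head at BH-11: h = z + ψ = 77.04 + 86.46 = 163.50 m.
Head difference: h(BH-8) − h(BH-11) = 164.14 − 163.50 = 0.64 m.

Δh ≈ 0.64 m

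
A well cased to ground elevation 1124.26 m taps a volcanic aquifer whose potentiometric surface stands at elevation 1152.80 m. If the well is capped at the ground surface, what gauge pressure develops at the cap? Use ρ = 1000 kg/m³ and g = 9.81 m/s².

P ≈ 280 kPa

Head above the cap: Δh = 1152.80 − 1124.26 = 28.54 m.
P = ρgΔh = 1000 × 9.81 × 28.54 = 279977 Pa ≈ 280 kPa.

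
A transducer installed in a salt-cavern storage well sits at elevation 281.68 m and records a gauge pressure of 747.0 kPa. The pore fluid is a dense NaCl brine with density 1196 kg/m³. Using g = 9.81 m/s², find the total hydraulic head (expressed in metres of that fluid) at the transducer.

ψ = P/(ρg) = 747.0×1000 / (1196 × 9.81) = 63.67 m.
h = z + ψ = 281.68 + 63.67 = 345.35 m.

h ≈ 345.35 m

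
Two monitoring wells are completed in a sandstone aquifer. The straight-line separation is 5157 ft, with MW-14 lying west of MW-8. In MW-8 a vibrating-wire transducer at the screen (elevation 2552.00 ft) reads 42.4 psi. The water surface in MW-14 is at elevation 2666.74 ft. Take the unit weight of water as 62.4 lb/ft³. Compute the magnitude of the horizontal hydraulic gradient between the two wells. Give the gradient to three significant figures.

Pressure head at MW-8: ψ = 144·P/γ = 144 × 42.4 / 62.4 = 97.85 ft.
Total head at MW-8: h = z + ψ = 2552.00 + 97.85 = 2649.85 ft.
Total head at MW-14: h = 2666.74 ft (water level in the piezometer is the total head).
Head difference: h(MW-8) − h(MW-14) = 2649.85 − 2666.74 = -16.89 ft.
Hydraulic gradient: i = |Δh| / L = 16.89 / 5157 = 0.00328.

i ≈ 0.00328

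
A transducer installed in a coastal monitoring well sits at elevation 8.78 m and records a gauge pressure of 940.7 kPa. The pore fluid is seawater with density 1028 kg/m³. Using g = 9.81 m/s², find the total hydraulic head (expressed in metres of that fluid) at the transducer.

h ≈ 102.06 m

ψ = P/(ρg) = 940.7×1000 / (1028 × 9.81) = 93.28 m.
h = z + ψ = 8.78 + 93.28 = 102.06 m.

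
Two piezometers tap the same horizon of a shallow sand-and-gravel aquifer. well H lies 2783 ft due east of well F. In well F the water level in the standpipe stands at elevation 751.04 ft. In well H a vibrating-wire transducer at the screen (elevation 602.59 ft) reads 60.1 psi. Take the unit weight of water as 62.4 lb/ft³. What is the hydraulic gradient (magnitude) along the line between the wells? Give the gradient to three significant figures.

Total head at well F: h = 751.04 ft (water level in the piezometer is the total head).
Pressure head at well H: ψ = 144·P/γ = 144 × 60.1 / 62.4 = 138.69 ft.
Total head at well H: h = z + ψ = 602.59 + 138.69 = 741.28 ft.
Head difference: h(well F) − h(well H) = 751.04 − 741.28 = 9.76 ft.
Hydraulic gradient: i = |Δh| / L = 9.76 / 2783 = 0.00351.

i ≈ 0.00351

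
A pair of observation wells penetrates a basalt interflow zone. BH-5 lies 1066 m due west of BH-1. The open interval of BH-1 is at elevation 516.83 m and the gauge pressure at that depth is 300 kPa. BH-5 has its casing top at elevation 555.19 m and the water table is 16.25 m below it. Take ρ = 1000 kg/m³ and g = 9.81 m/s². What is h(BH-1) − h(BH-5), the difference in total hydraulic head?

Pressure head at BH-1: ψ = P/(ρg) = 300×1000 / (1000 × 9.81) = 30.58 m.
Total head at BH-1: h = z + ψ = 516.83 + 30.58 = 547.41 m.
Total head at BH-5: h = 555.19 − 16.25 = 538.94 m.
Head difference: h(BH-1) − h(BH-5) = 547.41 − 538.94 = 8.47 m.

Δh ≈ 8.47 m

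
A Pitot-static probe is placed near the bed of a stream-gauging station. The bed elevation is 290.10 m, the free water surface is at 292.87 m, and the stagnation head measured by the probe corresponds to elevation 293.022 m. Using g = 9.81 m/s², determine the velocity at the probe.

v ≈ 1.73 m/s

Near the bed, under hydrostatic conditions, the piezometric head (z + ψ) equals the free-surface elevation, 292.87 m.
Velocity head = total − piezometric = 293.022 − 292.87 = 0.152 m.
v = √(2g·h_v) = √(2 × 9.81 × 0.152) = 1.73 m/s.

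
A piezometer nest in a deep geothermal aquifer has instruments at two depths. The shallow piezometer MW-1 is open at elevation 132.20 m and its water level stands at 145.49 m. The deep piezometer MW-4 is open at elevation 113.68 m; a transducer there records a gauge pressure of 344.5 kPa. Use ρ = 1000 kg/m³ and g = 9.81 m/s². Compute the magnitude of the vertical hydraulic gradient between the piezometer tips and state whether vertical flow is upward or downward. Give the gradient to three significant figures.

Total head at MW-1: h = 145.49 m (water level in the standpipe).
Pressure head at MW-4: ψ = P/(ρg) = 344.5×1000 / (1000 × 9.81) = 35.12 m.
Total head at MW-4: h = z + ψ = 113.68 + 35.12 = 148.80 m.
Δh = h(MW-1) − h(MW-4) = 145.49 − 148.80 = -3.31 m.
Vertical separation Δz = 132.20 − 113.68 = 18.52 m.
|i_v| = |Δh| / Δz = 3.31 / 18.52 = 0.179.
Head is higher in the deep piezometer, so vertical flow is upward (discharge condition).

|i_v| ≈ 0.179; vertical flow is upward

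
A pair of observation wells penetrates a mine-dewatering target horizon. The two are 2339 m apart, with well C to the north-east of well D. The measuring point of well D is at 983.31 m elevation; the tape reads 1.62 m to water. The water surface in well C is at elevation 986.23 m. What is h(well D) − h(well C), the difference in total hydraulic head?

Total head at well D: h = 983.31 − 1.62 = 981.69 m.
Total head at well C: h = 986.23 m (water level in the piezometer is the total head).
Head difference: h(well D) − h(well C) = 981.69 − 986.23 = -4.54 m.

Δh ≈ -4.54 m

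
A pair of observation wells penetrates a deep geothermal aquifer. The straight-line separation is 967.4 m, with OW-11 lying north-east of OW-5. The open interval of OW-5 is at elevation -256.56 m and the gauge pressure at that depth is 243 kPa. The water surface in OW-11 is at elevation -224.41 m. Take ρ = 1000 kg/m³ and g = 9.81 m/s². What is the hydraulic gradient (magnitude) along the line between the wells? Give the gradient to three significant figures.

Pressure head at OW-5: ψ = P/(ρg) = 243×1000 / (1000 × 9.81) = 24.77 m.
Total head at OW-5: h = z + ψ = -256.56 + 24.77 = -231.79 m.
Total head at OW-11: h = -224.41 m (water level in the piezometer is the total head).
Head difference: h(OW-5) − h(OW-11) = -231.79 − (-224.41) = -7.38 m.
Hydraulic gradient: i = |Δh| / L = 7.38 / 967.4 = 0.00763.

i ≈ 0.00763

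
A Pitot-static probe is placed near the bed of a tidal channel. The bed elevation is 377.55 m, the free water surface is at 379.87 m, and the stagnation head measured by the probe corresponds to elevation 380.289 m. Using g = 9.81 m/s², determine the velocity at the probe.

Near the bed, under hydrostatic conditions, the piezometric head (z + ψ) equals the free-surface elevation, 379.87 m.
Velocity head = total − piezometric = 380.289 − 379.87 = 0.419 m.
v = √(2g·h_v) = √(2 × 9.81 × 0.419) = 2.87 m/s.

v ≈ 2.87 m/s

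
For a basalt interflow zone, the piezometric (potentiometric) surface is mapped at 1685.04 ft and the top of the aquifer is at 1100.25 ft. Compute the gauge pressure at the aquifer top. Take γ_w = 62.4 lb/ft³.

Pressure head at the aquifer top: ψ = h − z = 1685.04 − 1100.25 = 584.79 ft.
P = γψ/144 = 62.4 × 584.79 / 144 = 253 psi.

P ≈ 253 psi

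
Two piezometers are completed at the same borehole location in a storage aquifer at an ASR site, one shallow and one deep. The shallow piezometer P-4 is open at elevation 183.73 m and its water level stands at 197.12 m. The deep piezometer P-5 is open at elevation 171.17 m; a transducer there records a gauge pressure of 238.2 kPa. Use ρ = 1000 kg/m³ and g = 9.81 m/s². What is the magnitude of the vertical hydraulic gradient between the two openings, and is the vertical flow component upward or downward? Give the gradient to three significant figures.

|i_v| ≈ 0.133; vertical flow is downward

Total head at P-4: h = 197.12 m (water level in the standpipe).
Pressure head at P-5: ψ = P/(ρg) = 238.2×1000 / (1000 × 9.81) = 24.28 m.
Total head at P-5: h = z + ψ = 171.17 + 24.28 = 195.45 m.
Δh = h(P-4) − h(P-5) = 197.12 − 195.45 = 1.67 m.
Vertical separation Δz = 183.73 − 171.17 = 12.56 m.
|i_v| = |Δh| / Δz = 1.67 / 12.56 = 0.133.
Head is higher in the shallow piezometer, so vertical flow is downward (recharge condition).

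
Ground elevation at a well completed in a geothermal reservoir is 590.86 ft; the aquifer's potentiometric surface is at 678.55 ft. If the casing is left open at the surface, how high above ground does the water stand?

≈ 87.69 ft above ground

Water rises to the potentiometric surface, so the rise above ground = 678.55 − 590.86 = 87.69 ft.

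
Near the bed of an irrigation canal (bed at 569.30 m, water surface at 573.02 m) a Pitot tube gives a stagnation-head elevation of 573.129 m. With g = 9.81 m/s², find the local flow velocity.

v ≈ 1.46 m/s

Near the bed, under hydrostatic conditions, the piezometric head (z + ψ) equals the free-surface elevation, 573.02 m.
Velocity head = total − piezometric = 573.129 − 573.02 = 0.109 m.
v = √(2g·h_v) = √(2 × 9.81 × 0.109) = 1.46 m/s.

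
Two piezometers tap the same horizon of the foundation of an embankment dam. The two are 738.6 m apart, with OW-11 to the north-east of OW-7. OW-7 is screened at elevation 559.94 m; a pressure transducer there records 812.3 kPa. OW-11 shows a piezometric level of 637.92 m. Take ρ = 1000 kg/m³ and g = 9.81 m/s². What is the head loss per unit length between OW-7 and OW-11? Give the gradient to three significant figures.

Pressure head at OW-7: ψ = P/(ρg) = 812.3×1000 / (1000 × 9.81) = 82.80 m.
Total head at OW-7: h = z + ψ = 559.94 + 82.80 = 642.74 m.
Total head at OW-11: h = 637.92 m (water level in the piezometer is the total head).
Head difference: h(OW-7) − h(OW-11) = 642.74 − 637.92 = 4.82 m.
Hydraulic gradient: i = |Δh| / L = 4.82 / 738.6 = 0.00653.

i ≈ 0.00653 m/m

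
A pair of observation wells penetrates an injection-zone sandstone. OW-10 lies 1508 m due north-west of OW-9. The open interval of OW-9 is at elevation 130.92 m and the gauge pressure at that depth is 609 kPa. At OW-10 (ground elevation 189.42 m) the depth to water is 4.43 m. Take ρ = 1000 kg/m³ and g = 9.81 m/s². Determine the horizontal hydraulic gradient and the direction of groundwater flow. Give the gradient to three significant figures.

i ≈ 0.00531; groundwater flows toward the north-west

Pressure head at OW-9: ψ = P/(ρg) = 609×1000 / (1000 × 9.81) = 62.08 m.
Total head at OW-9: h = z + ψ = 130.92 + 62.08 = 193.00 m.
Total head at OW-10: h = 189.42 − 4.43 = 184.99 m.
Head difference: h(OW-9) − h(OW-10) = 193.00 − 184.99 = 8.01 m.
Hydraulic gradient: i = |Δh| / L = 8.01 / 1508 = 0.00531.
Flow is from higher to lower head: from OW-9 toward OW-10, i.e. toward the north-west.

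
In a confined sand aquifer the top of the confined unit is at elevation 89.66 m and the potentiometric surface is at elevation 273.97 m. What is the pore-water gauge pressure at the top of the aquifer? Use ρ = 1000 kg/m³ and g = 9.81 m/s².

P ≈ 1810 kPa

Pressure head at the aquifer top: ψ = h − z = 273.97 − 89.66 = 184.31 m.
P = ρgψ = 1000 × 9.81 × 184.31 = 1808081 Pa ≈ 1810 kPa.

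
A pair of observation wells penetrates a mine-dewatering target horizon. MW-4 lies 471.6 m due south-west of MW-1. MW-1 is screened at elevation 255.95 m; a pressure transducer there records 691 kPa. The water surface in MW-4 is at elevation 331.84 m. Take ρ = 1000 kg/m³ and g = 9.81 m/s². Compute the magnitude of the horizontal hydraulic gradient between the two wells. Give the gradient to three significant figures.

Pressure head at MW-1: ψ = P/(ρg) = 691×1000 / (1000 × 9.81) = 70.44 m.
Total head at MW-1: h = z + ψ = 255.95 + 70.44 = 326.39 m.
Total head at MW-4: h = 331.84 m (water level in the piezometer is the total head).
Head difference: h(MW-1) − h(MW-4) = 326.39 − 331.84 = -5.45 m.
Hydraulic gradient: i = |Δh| / L = 5.45 / 471.6 = 0.0116.

i ≈ 0.0116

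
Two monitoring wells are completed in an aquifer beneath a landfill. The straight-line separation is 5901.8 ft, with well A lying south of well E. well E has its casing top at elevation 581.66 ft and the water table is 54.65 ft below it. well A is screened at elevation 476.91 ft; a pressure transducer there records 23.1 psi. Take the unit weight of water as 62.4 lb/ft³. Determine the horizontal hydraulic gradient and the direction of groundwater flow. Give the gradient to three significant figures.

i ≈ 0.000544; groundwater flows toward the north

Total head at well E: h = 581.66 − 54.65 = 527.01 ft.
Pressure head at well A: ψ = 144·P/γ = 144 × 23.1 / 62.4 = 53.31 ft.
Total head at well A: h = z + ψ = 476.91 + 53.31 = 530.22 ft.
Head difference: h(well E) − h(well A) = 527.01 − 530.22 = -3.21 ft.
Hydraulic gradient: i = |Δh| / L = 3.21 / 5901.8 = 0.000544.
Flow is from higher to lower head: from well A toward well E, i.e. toward the north.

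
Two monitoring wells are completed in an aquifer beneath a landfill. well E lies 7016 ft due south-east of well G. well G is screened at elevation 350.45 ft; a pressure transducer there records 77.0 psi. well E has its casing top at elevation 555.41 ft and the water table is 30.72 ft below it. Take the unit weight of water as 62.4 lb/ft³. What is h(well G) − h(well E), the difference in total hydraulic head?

Pressure head at well G: ψ = 144·P/γ = 144 × 77.0 / 62.4 = 177.69 ft.
Total head at well G: h = z + ψ = 350.45 + 177.69 = 528.14 ft.
Total head at well E: h = 555.41 − 30.72 = 524.69 ft.
Head difference: h(well G) − h(well E) = 528.14 − 524.69 = 3.45 ft.

Δh ≈ 3.45 ft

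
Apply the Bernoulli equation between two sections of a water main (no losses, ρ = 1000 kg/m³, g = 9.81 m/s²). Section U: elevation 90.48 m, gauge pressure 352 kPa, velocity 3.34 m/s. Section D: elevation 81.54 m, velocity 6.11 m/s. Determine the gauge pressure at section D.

Pressure head at U: ψ₁ = P₁/(ρg) = 352×1000 / (1000 × 9.81) = 35.88 m.
Velocity heads: v₁²/2g = 3.34²/19.62 = 0.569 m; v₂²/2g = 6.11²/19.62 = 1.903 m.
Total head H = z₁ + ψ₁ + v₁²/2g = 90.48 + 35.88 + 0.569 = 126.93 m.
ψ₂ = H − z₂ − v₂²/2g = 126.93 − 81.54 − 1.903 = 43.49 m.
P₂ = ρgψ₂ = 1000 × 9.81 × 43.49 ≈ 427 kPa.

P₂ ≈ 427 kPa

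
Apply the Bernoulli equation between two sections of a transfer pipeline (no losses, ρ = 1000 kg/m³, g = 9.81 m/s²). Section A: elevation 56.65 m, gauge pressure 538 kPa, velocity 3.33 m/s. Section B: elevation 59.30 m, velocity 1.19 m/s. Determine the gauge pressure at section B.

Pressure head at A: ψ₁ = P₁/(ρg) = 538×1000 / (1000 × 9.81) = 54.84 m.
Velocity heads: v₁²/2g = 3.33²/19.62 = 0.565 m; v₂²/2g = 1.19²/19.62 = 0.072 m.
Total head H = z₁ + ψ₁ + v₁²/2g = 56.65 + 54.84 + 0.565 = 112.06 m.
ψ₂ = H − z₂ − v₂²/2g = 112.06 − 59.30 − 0.072 = 52.69 m.
P₂ = ρgψ₂ = 1000 × 9.81 × 52.69 ≈ 517 kPa.

P₂ ≈ 517 kPa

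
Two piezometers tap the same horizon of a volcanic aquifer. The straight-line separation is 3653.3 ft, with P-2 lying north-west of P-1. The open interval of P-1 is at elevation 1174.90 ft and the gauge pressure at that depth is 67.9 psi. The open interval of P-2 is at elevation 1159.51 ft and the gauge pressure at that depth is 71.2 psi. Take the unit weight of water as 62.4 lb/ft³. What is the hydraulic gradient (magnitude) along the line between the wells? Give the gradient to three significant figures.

Pressure head at P-1: ψ = 144·P/γ = 144 × 67.9 / 62.4 = 156.69 ft.
Total head at P-1: h = z + ψ = 1174.90 + 156.69 = 1331.59 ft.
Pressure head at P-2: ψ = 144·P/γ = 144 × 71.2 / 62.4 = 164.31 ft.
Total head at P-2: h = z + ψ = 1159.51 + 164.31 = 1323.82 ft.
Head difference: h(P-1) − h(P-2) = 1331.59 − 1323.82 = 7.77 ft.
Hydraulic gradient: i = |Δh| / L = 7.77 / 3653.3 = 0.00213.

i ≈ 0.00213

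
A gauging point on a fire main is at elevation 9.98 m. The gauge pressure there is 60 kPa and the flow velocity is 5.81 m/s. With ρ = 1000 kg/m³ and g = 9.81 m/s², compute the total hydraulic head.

Pressure head ψ = P/(ρg) = 60×1000 / (1000 × 9.81) = 6.12 m.
Velocity head = v²/(2g) = 5.81² / (2 × 9.81) = 1.720 m.
h = z + ψ + v²/(2g) = 9.98 + 6.12 + 1.720 = 17.82 m.

h ≈ 17.82 m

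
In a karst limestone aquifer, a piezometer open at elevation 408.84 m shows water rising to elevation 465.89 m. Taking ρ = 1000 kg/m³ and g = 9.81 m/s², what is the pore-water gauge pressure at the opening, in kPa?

P ≈ 560 kPa

Pressure head ψ = h − z = 465.89 − 408.84 = 57.05 m.
P = ρgψ = 1000 × 9.81 × 57.05 = 559660 Pa ≈ 560 kPa.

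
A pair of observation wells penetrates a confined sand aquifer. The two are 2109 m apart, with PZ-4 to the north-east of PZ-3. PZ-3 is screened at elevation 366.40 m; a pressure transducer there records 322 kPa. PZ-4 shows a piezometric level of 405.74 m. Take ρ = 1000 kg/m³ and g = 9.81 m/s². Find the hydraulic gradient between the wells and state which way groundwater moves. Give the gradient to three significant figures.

Pressure head at PZ-3: ψ = P/(ρg) = 322×1000 / (1000 × 9.81) = 32.82 m.
Total head at PZ-3: h = z + ψ = 366.40 + 32.82 = 399.22 m.
Total head at PZ-4: h = 405.74 m (water level in the piezometer is the total head).
Head difference: h(PZ-3) − h(PZ-4) = 399.22 − 405.74 = -6.52 m.
Hydraulic gradient: i = |Δh| / L = 6.52 / 2109 = 0.00309.
Flow is from higher to lower head: from PZ-4 toward PZ-3, i.e. toward the south-west.

i ≈ 0.00309; groundwater flows toward the south-west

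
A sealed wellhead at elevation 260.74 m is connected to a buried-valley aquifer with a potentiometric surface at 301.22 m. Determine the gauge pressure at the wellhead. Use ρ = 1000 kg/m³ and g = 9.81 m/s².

P ≈ 397 kPa

Head above the cap: Δh = 301.22 − 260.74 = 40.48 m.
P = ρgΔh = 1000 × 9.81 × 40.48 = 397109 Pa ≈ 397 kPa.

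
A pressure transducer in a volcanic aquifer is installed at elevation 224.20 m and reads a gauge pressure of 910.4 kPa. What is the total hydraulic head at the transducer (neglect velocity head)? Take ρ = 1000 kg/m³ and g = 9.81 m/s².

h ≈ 317.00 m

ψ = P/(ρg) = 910.4×1000 / (1000 × 9.81) = 92.80 m.
h = z + ψ = 224.20 + 92.80 = 317.00 m.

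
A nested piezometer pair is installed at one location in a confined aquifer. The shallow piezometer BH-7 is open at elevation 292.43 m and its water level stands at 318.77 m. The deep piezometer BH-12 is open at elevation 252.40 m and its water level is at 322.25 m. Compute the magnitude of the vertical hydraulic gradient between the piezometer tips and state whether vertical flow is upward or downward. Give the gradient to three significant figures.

Total head at BH-7: h = 318.77 m (water level in the standpipe).
Total head at BH-12: h = 322.25 m.
Δh = h(BH-7) − h(BH-12) = 318.77 − 322.25 = -3.48 m.
Vertical separation Δz = 292.43 − 252.40 = 40.03 m.
|i_v| = |Δh| / Δz = 3.48 / 40.03 = 0.0869.
Head is higher in the deep piezometer, so vertical flow is upward (discharge condition).

|i_v| ≈ 0.0869; vertical flow is upward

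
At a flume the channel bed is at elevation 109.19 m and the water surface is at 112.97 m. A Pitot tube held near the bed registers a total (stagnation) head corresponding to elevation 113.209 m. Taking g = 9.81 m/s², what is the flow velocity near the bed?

v ≈ 2.17 m/s

Near the bed, under hydrostatic conditions, the piezometric head (z + ψ) equals the free-surface elevation, 112.97 m.
Velocity head = total − piezometric = 113.209 − 112.97 = 0.239 m.
v = √(2g·h_v) = √(2 × 9.81 × 0.239) = 2.17 m/s.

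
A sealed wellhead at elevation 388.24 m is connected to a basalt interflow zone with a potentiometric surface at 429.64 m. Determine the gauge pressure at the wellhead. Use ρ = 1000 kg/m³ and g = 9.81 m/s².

P ≈ 406 kPa

Head above the cap: Δh = 429.64 − 388.24 = 41.40 m.
P = ρgΔh = 1000 × 9.81 × 41.40 = 406134 Pa ≈ 406 kPa.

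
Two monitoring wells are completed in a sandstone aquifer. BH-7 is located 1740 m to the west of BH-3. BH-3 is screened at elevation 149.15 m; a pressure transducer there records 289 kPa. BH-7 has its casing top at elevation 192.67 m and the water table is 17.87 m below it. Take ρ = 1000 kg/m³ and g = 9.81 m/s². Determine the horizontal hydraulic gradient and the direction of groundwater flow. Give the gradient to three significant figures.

Pressure head at BH-3: ψ = P/(ρg) = 289×1000 / (1000 × 9.81) = 29.46 m.
Total head at BH-3: h = z + ψ = 149.15 + 29.46 = 178.61 m.
Total head at BH-7: h = 192.67 − 17.87 = 174.80 m.
Head difference: h(BH-3) − h(BH-7) = 178.61 − 174.80 = 3.81 m.
Hydraulic gradient: i = |Δh| / L = 3.81 / 1740 = 0.00219.
Flow is from higher to lower head: from BH-3 toward BH-7, i.e. toward the west.

i ≈ 0.00219; groundwater flows toward the west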